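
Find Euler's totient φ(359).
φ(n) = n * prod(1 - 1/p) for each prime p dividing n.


359 = 359
Prime factors: 359
φ(359) = 359 × (1-1/359)
= 359 × 358/359 = 358

φ(359) = 358


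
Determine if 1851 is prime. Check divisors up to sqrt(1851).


1851 / 3 = 617 (exact division)
1851 is NOT prime.

No, 1851 is not prime


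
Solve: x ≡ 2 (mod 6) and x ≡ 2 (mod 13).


M = 6*13 = 78
M1 = M/6 = 13, M2 = M/13 = 6
M1^(-1) mod 6 = 1, M2^(-1) mod 13 = 11
x = 2*13*1 + 2*6*11 = 158
158 mod 78 = 2
Check: 2 mod 6 = 2 ✓, 2 mod 13 = 2 ✓

x ≡ 2 (mod 78)


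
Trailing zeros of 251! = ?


floor(251/5) = 50
floor(251/25) = 10
floor(251/125) = 2
Total = 62

62 trailing zeros


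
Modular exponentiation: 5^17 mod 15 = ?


5^1 mod 15 = 5
5^2 mod 15 = 10
5^3 mod 15 = 5
5^4 mod 15 = 10
5^5 mod 15 = 5
5^6 mod 15 = 10
5^7 mod 15 = 5
5^8 mod 15 = 10
5^9 mod 15 = 5
5^10 mod 15 = 10
5^11 mod 15 = 5
5^12 mod 15 = 10
5^13 mod 15 = 5
5^14 mod 15 = 10
5^15 mod 15 = 5
5^16 mod 15 = 10
5^17 mod 15 = 5


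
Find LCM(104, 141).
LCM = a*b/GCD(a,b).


GCD(104, 141) = 1
LCM = 104*141/1 = 14664/1 = 14664

LCM = 14664


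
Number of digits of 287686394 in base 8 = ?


287686394 in base 8 = 2111337372
Number of digits = 10

10 digits (base 8)


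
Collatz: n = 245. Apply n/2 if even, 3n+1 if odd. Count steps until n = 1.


245 → 736 → 368 → 184 → 92 → 46 → 23 → 70 → 35 → 106 → 53 → 160 → 80 → 40 → 20 → 10 → 5 → 16 → 8 → 4 → 2 → 1
Total steps = 21

21 steps


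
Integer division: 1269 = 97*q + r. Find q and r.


1269 = 97 * 13 + 8
Check: 1261 + 8 = 1269

q = 13, r = 8


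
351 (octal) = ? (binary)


351 (base 8) = 233 (decimal)
233 (decimal) = 11101001 (base 2)


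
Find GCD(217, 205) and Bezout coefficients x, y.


Tabular extended Euclidean (each row: r = 217*s + 205*t):
r=217, s=1, t=0
r=205, s=0, t=1
q=1: r=12, s=1, t=-1   [217*(1) + 205*(-1) = 12]
q=17: r=1, s=-17, t=18   [217*(-17) + 205*(18) = 1]
q=12: r=0, s=205, t=-217   [217*(205) + 205*(-217) = 0]
GCD = 1; from the row with r=1: x=-17, y=18
Check: 217*(-17) + 205*(18) = -3689 + 3690 = 1

GCD = 1, x = -17, y = 18


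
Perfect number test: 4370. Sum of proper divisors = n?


Proper divisors of 4370: 1, 2, 5, 10, 19, 23, 38, 46, 95, 115, 190, 230, 437, 874, 2185
Sum = 1 + 2 + 5 + 10 + 19 + 23 + 38 + 46 + 95 + 115 + 190 + 230 + 437 + 874 + 2185 = 4270

No, 4370 is not perfect (4270 ≠ 4370)


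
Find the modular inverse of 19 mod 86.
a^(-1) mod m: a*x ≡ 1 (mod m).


Use the extended Euclidean algorithm on (86, 19); each row r = 86*s + 19*t:
r=86, s=1, t=0
r=19, s=0, t=1
q=4: r=10, s=1, t=-4   [86*(1) + 19*(-4) = 10]
q=1: r=9, s=-1, t=5   [86*(-1) + 19*(5) = 9]
q=1: r=1, s=2, t=-9   [86*(2) + 19*(-9) = 1]
q=9: r=0, s=-19, t=86   [86*(-19) + 19*(86) = 0]
GCD = 1 with t = -9, so 19*(-9) ≡ 1 (mod 86)
Inverse = -9 mod 86 = 77
Check: 19 * 77 = 1463 ≡ 1 (mod 86)

19^(-1) ≡ 77 (mod 86)


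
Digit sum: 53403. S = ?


5 + 3 + 4 + 0 + 3 = 15


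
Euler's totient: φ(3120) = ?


3120 = 2^4 × 3 × 5 × 13
Prime factors: 2, 3, 5, 13
φ(3120) = 3120 × (1-1/2) × (1-1/3) × (1-1/5) × (1-1/13)
= 3120 × 1/2 × 2/3 × 4/5 × 12/13 = 768

φ(3120) = 768


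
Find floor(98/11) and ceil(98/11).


98/11 = 8.9091
floor = 8
ceil = 9

floor = 8, ceil = 9


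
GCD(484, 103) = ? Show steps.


484 = 4 * 103 + 72
103 = 1 * 72 + 31
72 = 2 * 31 + 10
31 = 3 * 10 + 1
10 = 10 * 1 + 0
GCD = 1


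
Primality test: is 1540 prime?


1540 / 2 = 770 (exact division)
1540 is NOT prime.

No, 1540 is not prime


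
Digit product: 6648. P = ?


6 × 6 × 4 × 8 = 1152


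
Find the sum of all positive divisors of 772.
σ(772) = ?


Divisors of 772: 1, 2, 4, 193, 386, 772
Sum = 1 + 2 + 4 + 193 + 386 + 772 = 1358

σ(772) = 1358


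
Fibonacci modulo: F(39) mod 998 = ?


F(k) mod 998 for k=1..39:
1, 1, 2, 3, 5, 8, 13, 21, 34, 55, 89, 144, 233, 377, 610, 987, 599, 588, 189, 777, 966, 745, 713, 460, 175, 635, 810, 447, 259, 706, 965, 673, 640, 315, 955, 272, 229, 501, 730
F(39) mod 998 = 730


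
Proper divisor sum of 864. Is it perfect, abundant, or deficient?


Proper divisors: 1, 2, 3, 4, 6, 8, 9, 12, 16, 18, 24, 27, 32, 36, 48, 54, 72, 96, 108, 144, 216, 288, 432
Sum = 1 + 2 + 3 + 4 + 6 + 8 + 9 + 12 + 16 + 18 + 24 + 27 + 32 + 36 + 48 + 54 + 72 + 96 + 108 + 144 + 216 + 288 + 432 = 1656
1656 > 864 → abundant

s(864) = 1656 (abundant)


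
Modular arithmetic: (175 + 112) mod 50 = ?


175 + 112 = 287
287 mod 50 = 37


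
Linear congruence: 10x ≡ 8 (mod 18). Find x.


GCD(10, 18) = 2 divides 8
Divide: 5x ≡ 4 (mod 9)
x ≡ 8 (mod 9)


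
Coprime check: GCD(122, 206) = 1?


Euclidean algorithm:
206 = 1 * 122 + 84
122 = 1 * 84 + 38
84 = 2 * 38 + 8
38 = 4 * 8 + 6
8 = 1 * 6 + 2
6 = 3 * 2 + 0
GCD(122, 206) = 2

No, not coprime (GCD = 2)


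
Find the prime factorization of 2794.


2794 / 2 = 1397
1397 / 11 = 127
127 / 127 = 1
2794 = 2 × 11 × 127


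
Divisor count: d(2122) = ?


2122 = 2^1 × 1061^1
d(2122) = (1+1) × (1+1) = 4

4 divisors


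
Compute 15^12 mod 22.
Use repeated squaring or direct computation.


15^1 mod 22 = 15
15^2 mod 22 = 5
15^3 mod 22 = 9
15^4 mod 22 = 3
15^5 mod 22 = 1
15^6 mod 22 = 15
15^7 mod 22 = 5
15^8 mod 22 = 9
15^9 mod 22 = 3
15^10 mod 22 = 1
15^11 mod 22 = 15
15^12 mod 22 = 5


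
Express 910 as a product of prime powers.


910 / 2 = 455
455 / 5 = 91
91 / 7 = 13
13 / 13 = 1
910 = 2 × 5 × 7 × 13


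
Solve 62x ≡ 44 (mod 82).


GCD(62, 82) = 2 divides 44
Divide: 31x ≡ 22 (mod 41)
x ≡ 6 (mod 41)


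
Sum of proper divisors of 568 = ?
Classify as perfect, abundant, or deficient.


Proper divisors: 1, 2, 4, 8, 71, 142, 284
Sum = 1 + 2 + 4 + 8 + 71 + 142 + 284 = 512
512 < 568 → deficient

s(568) = 512 (deficient)


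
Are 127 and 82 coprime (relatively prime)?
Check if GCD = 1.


Euclidean algorithm:
127 = 1 * 82 + 45
82 = 1 * 45 + 37
45 = 1 * 37 + 8
37 = 4 * 8 + 5
8 = 1 * 5 + 3
5 = 1 * 3 + 2
3 = 1 * 2 + 1
2 = 2 * 1 + 0
GCD(127, 82) = 1

Yes, coprime (GCD = 1)


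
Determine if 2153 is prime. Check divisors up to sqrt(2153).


Check divisors up to sqrt(2153) = 46.4004
No divisors found.
2153 is prime.

Yes, 2153 is prime


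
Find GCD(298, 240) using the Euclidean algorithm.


298 = 1 * 240 + 58
240 = 4 * 58 + 8
58 = 7 * 8 + 2
8 = 4 * 2 + 0
GCD = 2


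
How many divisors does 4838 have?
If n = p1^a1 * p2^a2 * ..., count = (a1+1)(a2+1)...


4838 = 2^1 × 41^1 × 59^1
d(4838) = (1+1) × (1+1) × (1+1) = 8

8 divisors


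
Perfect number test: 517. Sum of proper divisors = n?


Proper divisors of 517: 1, 11, 47
Sum = 1 + 11 + 47 = 59

No, 517 is not perfect (59 ≠ 517)


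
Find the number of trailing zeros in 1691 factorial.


floor(1691/5) = 338
floor(1691/25) = 67
floor(1691/125) = 13
floor(1691/625) = 2
Total = 420

420 trailing zeros


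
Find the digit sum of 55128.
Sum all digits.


5 + 5 + 1 + 2 + 8 = 21


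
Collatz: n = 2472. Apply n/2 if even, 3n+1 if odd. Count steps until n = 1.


2472 → 1236 → 618 → 309 → 928 → 464 → 232 → 116 → 58 → 29 → 88 → 44 → 22 → 11 → 34 → 17 → 52 → 26 → 13 → 40 → 20 → 10 → 5 → 16 → 8 → 4 → 2 → 1
Total steps = 27

27 steps


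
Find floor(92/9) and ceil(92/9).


92/9 = 10.2222
floor = 10
ceil = 11

floor = 10, ceil = 11


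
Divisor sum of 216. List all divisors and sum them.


Divisors of 216: 1, 2, 3, 4, 6, 8, 9, 12, 18, 24, 27, 36, 54, 72, 108, 216
Sum = 1 + 2 + 3 + 4 + 6 + 8 + 9 + 12 + 18 + 24 + 27 + 36 + 54 + 72 + 108 + 216 = 600

σ(216) = 600


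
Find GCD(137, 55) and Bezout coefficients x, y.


Tabular extended Euclidean (each row: r = 137*s + 55*t):
r=137, s=1, t=0
r=55, s=0, t=1
q=2: r=27, s=1, t=-2   [137*(1) + 55*(-2) = 27]
q=2: r=1, s=-2, t=5   [137*(-2) + 55*(5) = 1]
q=27: r=0, s=55, t=-137   [137*(55) + 55*(-137) = 0]
GCD = 1; from the row with r=1: x=-2, y=5
Check: 137*(-2) + 55*(5) = -274 + 275 = 1

GCD = 1, x = -2, y = 5


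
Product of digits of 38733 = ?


3 × 8 × 7 × 3 × 3 = 1512


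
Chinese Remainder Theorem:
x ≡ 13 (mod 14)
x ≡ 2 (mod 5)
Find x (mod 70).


M = 14*5 = 70
M1 = M/14 = 5, M2 = M/5 = 14
M1^(-1) mod 14 = 3, M2^(-1) mod 5 = 4
x = 13*5*3 + 2*14*4 = 307
307 mod 70 = 27
Check: 27 mod 14 = 13 ✓, 27 mod 5 = 2 ✓

x ≡ 27 (mod 70)


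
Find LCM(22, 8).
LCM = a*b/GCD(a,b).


GCD(22, 8) = 2
LCM = 22*8/2 = 176/2 = 88

LCM = 88


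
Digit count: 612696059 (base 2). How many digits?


612696059 in base 2 = 100100100001001111111111111011
Number of digits = 30

30 digits (base 2)


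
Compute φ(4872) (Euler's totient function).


4872 = 2^3 × 3 × 7 × 29
Prime factors: 2, 3, 7, 29
φ(4872) = 4872 × (1-1/2) × (1-1/3) × (1-1/7) × (1-1/29)
= 4872 × 1/2 × 2/3 × 6/7 × 28/29 = 1344

φ(4872) = 1344


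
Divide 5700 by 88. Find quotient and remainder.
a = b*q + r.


5700 = 88 * 64 + 68
Check: 5632 + 68 = 5700

q = 64, r = 68


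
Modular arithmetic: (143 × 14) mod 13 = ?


143 × 14 = 2002
2002 mod 13 = 0


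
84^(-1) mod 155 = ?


Use the extended Euclidean algorithm on (155, 84); each row r = 155*s + 84*t:
r=155, s=1, t=0
r=84, s=0, t=1
q=1: r=71, s=1, t=-1   [155*(1) + 84*(-1) = 71]
q=1: r=13, s=-1, t=2   [155*(-1) + 84*(2) = 13]
q=5: r=6, s=6, t=-11   [155*(6) + 84*(-11) = 6]
q=2: r=1, s=-13, t=24   [155*(-13) + 84*(24) = 1]
q=6: r=0, s=84, t=-155   [155*(84) + 84*(-155) = 0]
GCD = 1 with t = 24, so 84*(24) ≡ 1 (mod 155)
Inverse = 24 mod 155 = 24
Check: 84 * 24 = 2016 ≡ 1 (mod 155)

84^(-1) ≡ 24 (mod 155)


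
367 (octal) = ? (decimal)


367 (base 8) = 247 (decimal)
247 (decimal) = 247 (base 10)


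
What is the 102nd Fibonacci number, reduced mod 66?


F(k) mod 66 for k=1..102:
1, 1, 2, 3, 5, 8, 13, 21, 34, 55, 23, 12, 35, 47, 16, 63, 13, 10, 23, 33, 56, 23, 13, 36, 49, 19, 2, 21, 23, 44, 1, 45, 46, 25, 5, 30, 35, 65, 34, 33, 1, 34, 35, 3, 38, 41, 13, 54, 1, 55, 56, 45, 35, 14, 49, 63, 46, 43, 23, 0, 23, 23, 46, 3, 49, 52, 35, 21, 56, 11, 1, 12, 13, 25, 38, 63, 35, 32, 1, 33, 34, 1, 35, 36, 5, 41, 46, 21, 1, 22, 23, 45, 2, 47, 49, 30, 13, 43, 56, 33, 23, 56
F(102) mod 66 = 56


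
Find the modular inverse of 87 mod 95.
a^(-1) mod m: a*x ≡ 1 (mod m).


Use the extended Euclidean algorithm on (95, 87); each row r = 95*s + 87*t:
r=95, s=1, t=0
r=87, s=0, t=1
q=1: r=8, s=1, t=-1   [95*(1) + 87*(-1) = 8]
q=10: r=7, s=-10, t=11   [95*(-10) + 87*(11) = 7]
q=1: r=1, s=11, t=-12   [95*(11) + 87*(-12) = 1]
q=7: r=0, s=-87, t=95   [95*(-87) + 87*(95) = 0]
GCD = 1 with t = -12, so 87*(-12) ≡ 1 (mod 95)
Inverse = -12 mod 95 = 83
Check: 87 * 83 = 7221 ≡ 1 (mod 95)

87^(-1) ≡ 83 (mod 95)


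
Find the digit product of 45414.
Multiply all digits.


4 × 5 × 4 × 1 × 4 = 320


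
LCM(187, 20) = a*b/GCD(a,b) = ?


GCD(187, 20) = 1
LCM = 187*20/1 = 3740/1 = 3740

LCM = 3740


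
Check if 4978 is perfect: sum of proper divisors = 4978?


Proper divisors of 4978: 1, 2, 19, 38, 131, 262, 2489
Sum = 1 + 2 + 19 + 38 + 131 + 262 + 2489 = 2942

No, 4978 is not perfect (2942 ≠ 4978)


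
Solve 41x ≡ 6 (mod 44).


GCD(41, 44) = 1, unique solution
a^(-1) mod 44 = 29
x = 29 * 6 mod 44 = 42

x ≡ 42 (mod 44)


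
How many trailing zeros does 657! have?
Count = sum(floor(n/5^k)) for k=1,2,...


floor(657/5) = 131
floor(657/25) = 26
floor(657/125) = 5
floor(657/625) = 1
Total = 163

163 trailing zeros


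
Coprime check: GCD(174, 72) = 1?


Euclidean algorithm:
174 = 2 * 72 + 30
72 = 2 * 30 + 12
30 = 2 * 12 + 6
12 = 2 * 6 + 0
GCD(174, 72) = 6

No, not coprime (GCD = 6)


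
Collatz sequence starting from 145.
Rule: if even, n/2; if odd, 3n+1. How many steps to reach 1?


145 → 436 → 218 → 109 → 328 → 164 → 82 → 41 → 124 → 62 → 31 → 94 → 47 → 142 → 71 → 214 → 107 → 322 → 161 → 484 → 242 → 121 → 364 → 182 → 91 → 274 → 137 → 412 → 206 → 103 → 310 → 155 → 466 → 233 → 700 → 350 → 175 → 526 → 263 → 790 → 395 → 1186 → 593 → 1780 → 890 → 445 → 1336 → 668 → 334 → 167 → 502 → 251 → 754 → 377 → 1132 → 566 → 283 → 850 → 425 → 1276 → 638 → 319 → 958 → 479 → 1438 → 719 → 2158 → 1079 → 3238 → 1619 → 4858 → 2429 → 7288 → 3644 → 1822 → 911 → 2734 → 1367 → 4102 → 2051 → 6154 → 3077 → 9232 → 4616 → 2308 → 1154 → 577 → 1732 → 866 → 433 → 1300 → 650 → 325 → 976 → 488 → 244 → 122 → 61 → 184 → 92 → 46 → 23 → 70 → 35 → 106 → 53 → 160 → 80 → 40 → 20 → 10 → 5 → 16 → 8 → 4 → 2 → 1
Total steps = 116

116 steps


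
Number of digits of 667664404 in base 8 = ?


667664404 in base 8 = 4762740024
Number of digits = 10

10 digits (base 8)


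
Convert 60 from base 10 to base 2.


60 (base 10) = 60 (decimal)
60 (decimal) = 111100 (base 2)


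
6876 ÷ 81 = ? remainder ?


6876 = 81 * 84 + 72
Check: 6804 + 72 = 6876

q = 84, r = 72


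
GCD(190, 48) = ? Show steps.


190 = 3 * 48 + 46
48 = 1 * 46 + 2
46 = 23 * 2 + 0
GCD = 2


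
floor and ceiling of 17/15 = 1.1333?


17/15 = 1.1333
floor = 1
ceil = 2

floor = 1, ceil = 2


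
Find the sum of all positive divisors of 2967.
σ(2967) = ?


Divisors of 2967: 1, 3, 23, 43, 69, 129, 989, 2967
Sum = 1 + 3 + 23 + 43 + 69 + 129 + 989 + 2967 = 4224

σ(2967) = 4224


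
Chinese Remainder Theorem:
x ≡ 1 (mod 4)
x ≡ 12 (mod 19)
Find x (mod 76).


M = 4*19 = 76
M1 = M/4 = 19, M2 = M/19 = 4
M1^(-1) mod 4 = 3, M2^(-1) mod 19 = 5
x = 1*19*3 + 12*4*5 = 297
297 mod 76 = 69
Check: 69 mod 4 = 1 ✓, 69 mod 19 = 12 ✓

x ≡ 69 (mod 76)


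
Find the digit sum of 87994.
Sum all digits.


8 + 7 + 9 + 9 + 4 = 37


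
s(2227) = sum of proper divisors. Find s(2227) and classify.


Proper divisors: 1, 17, 131
Sum = 1 + 17 + 131 = 149
149 < 2227 → deficient

s(2227) = 149 (deficient)


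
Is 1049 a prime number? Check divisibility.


Check divisors up to sqrt(1049) = 32.3883
No divisors found.
1049 is prime.

Yes, 1049 is prime


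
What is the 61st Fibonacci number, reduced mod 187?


F(k) mod 187 for k=1..61:
1, 1, 2, 3, 5, 8, 13, 21, 34, 55, 89, 144, 46, 3, 49, 52, 101, 153, 67, 33, 100, 133, 46, 179, 38, 30, 68, 98, 166, 77, 56, 133, 2, 135, 137, 85, 35, 120, 155, 88, 56, 144, 13, 157, 170, 140, 123, 76, 12, 88, 100, 1, 101, 102, 16, 118, 134, 65, 12, 77, 89
F(61) mod 187 = 89


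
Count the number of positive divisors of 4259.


4259 = 4259^1
d(4259) = (1+1) = 2

2 divisors


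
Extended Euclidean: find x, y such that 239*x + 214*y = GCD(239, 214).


Tabular extended Euclidean (each row: r = 239*s + 214*t):
r=239, s=1, t=0
r=214, s=0, t=1
q=1: r=25, s=1, t=-1   [239*(1) + 214*(-1) = 25]
q=8: r=14, s=-8, t=9   [239*(-8) + 214*(9) = 14]
q=1: r=11, s=9, t=-10   [239*(9) + 214*(-10) = 11]
q=1: r=3, s=-17, t=19   [239*(-17) + 214*(19) = 3]
q=3: r=2, s=60, t=-67   [239*(60) + 214*(-67) = 2]
q=1: r=1, s=-77, t=86   [239*(-77) + 214*(86) = 1]
q=2: r=0, s=214, t=-239   [239*(214) + 214*(-239) = 0]
GCD = 1; from the row with r=1: x=-77, y=86
Check: 239*(-77) + 214*(86) = -18403 + 18404 = 1

GCD = 1, x = -77, y = 86


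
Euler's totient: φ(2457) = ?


2457 = 3^3 × 7 × 13
Prime factors: 3, 7, 13
φ(2457) = 2457 × (1-1/3) × (1-1/7) × (1-1/13)
= 2457 × 2/3 × 6/7 × 12/13 = 1296

φ(2457) = 1296


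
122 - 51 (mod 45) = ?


122 - 51 = 71
71 mod 45 = 26


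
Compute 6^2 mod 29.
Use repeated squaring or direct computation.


6^1 mod 29 = 6
6^2 mod 29 = 7


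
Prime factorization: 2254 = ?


2254 / 2 = 1127
1127 / 7 = 161
161 / 7 = 23
23 / 23 = 1
2254 = 2 × 7^2 × 23


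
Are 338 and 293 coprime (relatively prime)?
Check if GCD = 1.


Euclidean algorithm:
338 = 1 * 293 + 45
293 = 6 * 45 + 23
45 = 1 * 23 + 22
23 = 1 * 22 + 1
22 = 22 * 1 + 0
GCD(338, 293) = 1

Yes, coprime (GCD = 1)


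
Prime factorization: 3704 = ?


3704 / 2 = 1852
1852 / 2 = 926
926 / 2 = 463
463 / 463 = 1
3704 = 2^3 × 463


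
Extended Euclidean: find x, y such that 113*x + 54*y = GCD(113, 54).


Tabular extended Euclidean (each row: r = 113*s + 54*t):
r=113, s=1, t=0
r=54, s=0, t=1
q=2: r=5, s=1, t=-2   [113*(1) + 54*(-2) = 5]
q=10: r=4, s=-10, t=21   [113*(-10) + 54*(21) = 4]
q=1: r=1, s=11, t=-23   [113*(11) + 54*(-23) = 1]
q=4: r=0, s=-54, t=113   [113*(-54) + 54*(113) = 0]
GCD = 1; from the row with r=1: x=11, y=-23
Check: 113*(11) + 54*(-23) = 1243 - 1242 = 1

GCD = 1, x = 11, y = -23


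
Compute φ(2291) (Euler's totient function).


2291 = 29 × 79
Prime factors: 29, 79
φ(2291) = 2291 × (1-1/29) × (1-1/79)
= 2291 × 28/29 × 78/79 = 2184

φ(2291) = 2184


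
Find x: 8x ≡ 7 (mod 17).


GCD(8, 17) = 1, unique solution
a^(-1) mod 17 = 15
x = 15 * 7 mod 17 = 3

x ≡ 3 (mod 17)


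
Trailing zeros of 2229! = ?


floor(2229/5) = 445
floor(2229/25) = 89
floor(2229/125) = 17
floor(2229/625) = 3
Total = 554

554 trailing zeros


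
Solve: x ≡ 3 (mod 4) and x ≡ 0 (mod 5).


M = 4*5 = 20
M1 = M/4 = 5, M2 = M/5 = 4
M1^(-1) mod 4 = 1, M2^(-1) mod 5 = 4
x = 3*5*1 + 0*4*4 = 15
15 mod 20 = 15
Check: 15 mod 4 = 3 ✓, 15 mod 5 = 0 ✓

x ≡ 15 (mod 20)


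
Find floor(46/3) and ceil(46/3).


46/3 = 15.3333
floor = 15
ceil = 16

floor = 15, ceil = 16


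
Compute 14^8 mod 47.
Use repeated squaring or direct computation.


14^1 mod 47 = 14
14^2 mod 47 = 8
14^3 mod 47 = 18
14^4 mod 47 = 17
14^5 mod 47 = 3
14^6 mod 47 = 42
14^7 mod 47 = 24
14^8 mod 47 = 7


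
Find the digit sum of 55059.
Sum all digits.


5 + 5 + 0 + 5 + 9 = 24


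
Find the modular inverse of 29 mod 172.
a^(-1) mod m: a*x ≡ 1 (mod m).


Use the extended Euclidean algorithm on (172, 29); each row r = 172*s + 29*t:
r=172, s=1, t=0
r=29, s=0, t=1
q=5: r=27, s=1, t=-5   [172*(1) + 29*(-5) = 27]
q=1: r=2, s=-1, t=6   [172*(-1) + 29*(6) = 2]
q=13: r=1, s=14, t=-83   [172*(14) + 29*(-83) = 1]
q=2: r=0, s=-29, t=172   [172*(-29) + 29*(172) = 0]
GCD = 1 with t = -83, so 29*(-83) ≡ 1 (mod 172)
Inverse = -83 mod 172 = 89
Check: 29 * 89 = 2581 ≡ 1 (mod 172)

29^(-1) ≡ 89 (mod 172)


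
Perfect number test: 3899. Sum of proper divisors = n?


Proper divisors of 3899: 1, 7, 557
Sum = 1 + 7 + 557 = 565

No, 3899 is not perfect (565 ≠ 3899)


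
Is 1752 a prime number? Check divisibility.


1752 / 2 = 876 (exact division)
1752 is NOT prime.

No, 1752 is not prime


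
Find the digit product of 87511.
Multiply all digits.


8 × 7 × 5 × 1 × 1 = 280


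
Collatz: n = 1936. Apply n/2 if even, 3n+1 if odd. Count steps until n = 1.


1936 → 968 → 484 → 242 → 121 → 364 → 182 → 91 → 274 → 137 → 412 → 206 → 103 → 310 → 155 → 466 → 233 → 700 → 350 → 175 → 526 → 263 → 790 → 395 → 1186 → 593 → 1780 → 890 → 445 → 1336 → 668 → 334 → 167 → 502 → 251 → 754 → 377 → 1132 → 566 → 283 → 850 → 425 → 1276 → 638 → 319 → 958 → 479 → 1438 → 719 → 2158 → 1079 → 3238 → 1619 → 4858 → 2429 → 7288 → 3644 → 1822 → 911 → 2734 → 1367 → 4102 → 2051 → 6154 → 3077 → 9232 → 4616 → 2308 → 1154 → 577 → 1732 → 866 → 433 → 1300 → 650 → 325 → 976 → 488 → 244 → 122 → 61 → 184 → 92 → 46 → 23 → 70 → 35 → 106 → 53 → 160 → 80 → 40 → 20 → 10 → 5 → 16 → 8 → 4 → 2 → 1
Total steps = 99

99 steps


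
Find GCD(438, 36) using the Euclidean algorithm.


438 = 12 * 36 + 6
36 = 6 * 6 + 0
GCD = 6


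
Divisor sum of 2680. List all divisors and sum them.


Divisors of 2680: 1, 2, 4, 5, 8, 10, 20, 40, 67, 134, 268, 335, 536, 670, 1340, 2680
Sum = 1 + 2 + 4 + 5 + 8 + 10 + 20 + 40 + 67 + 134 + 268 + 335 + 536 + 670 + 1340 + 2680 = 6120

σ(2680) = 6120


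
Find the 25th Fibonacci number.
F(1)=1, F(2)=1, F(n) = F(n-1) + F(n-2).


Sequence: 1, 1, 2, 3, 5, 8, 13, 21, 34, 55, 89, 144, 233, 377, 610, 987, 1597, 2584, 4181, 6765, 10946, 17711, 28657, 46368, 75025
F(25) = 75025


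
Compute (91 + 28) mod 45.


91 + 28 = 119
119 mod 45 = 29


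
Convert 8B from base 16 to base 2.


8B (base 16) = 139 (decimal)
139 (decimal) = 10001011 (base 2)


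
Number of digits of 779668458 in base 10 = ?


779668458 has 9 digits in base 10
floor(log10(779668458)) + 1 = floor(8.8919) + 1 = 9

9 digits (base 10)


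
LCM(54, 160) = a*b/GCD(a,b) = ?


GCD(54, 160) = 2
LCM = 54*160/2 = 8640/2 = 4320

LCM = 4320


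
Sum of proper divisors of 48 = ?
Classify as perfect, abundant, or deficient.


Proper divisors: 1, 2, 3, 4, 6, 8, 12, 16, 24
Sum = 1 + 2 + 3 + 4 + 6 + 8 + 12 + 16 + 24 = 76
76 > 48 → abundant

s(48) = 76 (abundant)


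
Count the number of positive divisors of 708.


708 = 2^2 × 3^1 × 59^1
d(708) = (2+1) × (1+1) × (1+1) = 12

12 divisors


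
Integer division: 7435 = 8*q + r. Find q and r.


7435 = 8 * 929 + 3
Check: 7432 + 3 = 7435

q = 929, r = 3


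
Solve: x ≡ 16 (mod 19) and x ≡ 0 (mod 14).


M = 19*14 = 266
M1 = M/19 = 14, M2 = M/14 = 19
M1^(-1) mod 19 = 15, M2^(-1) mod 14 = 3
x = 16*14*15 + 0*19*3 = 3360
3360 mod 266 = 168
Check: 168 mod 19 = 16 ✓, 168 mod 14 = 0 ✓

x ≡ 168 (mod 266)


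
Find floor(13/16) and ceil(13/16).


13/16 = 0.8125
floor = 0
ceil = 1

floor = 0, ceil = 1


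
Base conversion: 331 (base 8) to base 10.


331 (base 8) = 217 (decimal)
217 (decimal) = 217 (base 10)


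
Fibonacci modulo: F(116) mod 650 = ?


F(k) mod 650 for k=1..116:
1, 1, 2, 3, 5, 8, 13, 21, 34, 55, 89, 144, 233, 377, 610, 337, 297, 634, 281, 265, 546, 161, 57, 218, 275, 493, 118, 611, 79, 40, 119, 159, 278, 437, 65, 502, 567, 419, 336, 105, 441, 546, 337, 233, 570, 153, 73, 226, 299, 525, 174, 49, 223, 272, 495, 117, 612, 79, 41, 120, 161, 281, 442, 73, 515, 588, 453, 391, 194, 585, 129, 64, 193, 257, 450, 57, 507, 564, 421, 335, 106, 441, 547, 338, 235, 573, 158, 81, 239, 320, 559, 229, 138, 367, 505, 222, 77, 299, 376, 25, 401, 426, 177, 603, 130, 83, 213, 296, 509, 155, 14, 169, 183, 352, 535, 237
F(116) mod 650 = 237


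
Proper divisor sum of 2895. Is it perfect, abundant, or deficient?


Proper divisors: 1, 3, 5, 15, 193, 579, 965
Sum = 1 + 3 + 5 + 15 + 193 + 579 + 965 = 1761
1761 < 2895 → deficient

s(2895) = 1761 (deficient)


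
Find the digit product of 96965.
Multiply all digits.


9 × 6 × 9 × 6 × 5 = 14580


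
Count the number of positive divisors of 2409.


2409 = 3^1 × 11^1 × 73^1
d(2409) = (1+1) × (1+1) × (1+1) = 8

8 divisors


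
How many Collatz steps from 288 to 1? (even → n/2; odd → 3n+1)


288 → 144 → 72 → 36 → 18 → 9 → 28 → 14 → 7 → 22 → 11 → 34 → 17 → 52 → 26 → 13 → 40 → 20 → 10 → 5 → 16 → 8 → 4 → 2 → 1
Total steps = 24

24 steps


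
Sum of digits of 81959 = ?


8 + 1 + 9 + 5 + 9 = 32


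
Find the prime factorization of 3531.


3531 / 3 = 1177
1177 / 11 = 107
107 / 107 = 1
3531 = 3 × 11 × 107


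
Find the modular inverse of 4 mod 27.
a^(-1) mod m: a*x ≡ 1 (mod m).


Use the extended Euclidean algorithm on (27, 4); each row r = 27*s + 4*t:
r=27, s=1, t=0
r=4, s=0, t=1
q=6: r=3, s=1, t=-6   [27*(1) + 4*(-6) = 3]
q=1: r=1, s=-1, t=7   [27*(-1) + 4*(7) = 1]
q=3: r=0, s=4, t=-27   [27*(4) + 4*(-27) = 0]
GCD = 1 with t = 7, so 4*(7) ≡ 1 (mod 27)
Inverse = 7 mod 27 = 7
Check: 4 * 7 = 28 ≡ 1 (mod 27)

4^(-1) ≡ 7 (mod 27)


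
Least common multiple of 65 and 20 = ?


GCD(65, 20) = 5
LCM = 65*20/5 = 1300/5 = 260

LCM = 260


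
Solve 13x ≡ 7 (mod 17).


GCD(13, 17) = 1, unique solution
a^(-1) mod 17 = 4
x = 4 * 7 mod 17 = 11

x ≡ 11 (mod 17)


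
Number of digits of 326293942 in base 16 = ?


326293942 in base 16 = 1372D9B6
Number of digits = 8

8 digits (base 16)


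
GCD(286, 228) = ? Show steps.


286 = 1 * 228 + 58
228 = 3 * 58 + 54
58 = 1 * 54 + 4
54 = 13 * 4 + 2
4 = 2 * 2 + 0
GCD = 2


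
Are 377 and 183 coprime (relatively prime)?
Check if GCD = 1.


Euclidean algorithm:
377 = 2 * 183 + 11
183 = 16 * 11 + 7
11 = 1 * 7 + 4
7 = 1 * 4 + 3
4 = 1 * 3 + 1
3 = 3 * 1 + 0
GCD(377, 183) = 1

Yes, coprime (GCD = 1)


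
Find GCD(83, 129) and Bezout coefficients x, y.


Tabular extended Euclidean (each row: r = 83*s + 129*t):
r=83, s=1, t=0
r=129, s=0, t=1
q=0: r=83, s=1, t=0   [83*(1) + 129*(0) = 83]
q=1: r=46, s=-1, t=1   [83*(-1) + 129*(1) = 46]
q=1: r=37, s=2, t=-1   [83*(2) + 129*(-1) = 37]
q=1: r=9, s=-3, t=2   [83*(-3) + 129*(2) = 9]
q=4: r=1, s=14, t=-9   [83*(14) + 129*(-9) = 1]
q=9: r=0, s=-129, t=83   [83*(-129) + 129*(83) = 0]
GCD = 1; from the row with r=1: x=14, y=-9
Check: 83*(14) + 129*(-9) = 1162 - 1161 = 1

GCD = 1, x = 14, y = -9


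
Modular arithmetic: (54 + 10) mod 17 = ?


54 + 10 = 64
64 mod 17 = 13


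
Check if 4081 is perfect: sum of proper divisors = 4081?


Proper divisors of 4081: 1, 7, 11, 53, 77, 371, 583
Sum = 1 + 7 + 11 + 53 + 77 + 371 + 583 = 1103

No, 4081 is not perfect (1103 ≠ 4081)


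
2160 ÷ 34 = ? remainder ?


2160 = 34 * 63 + 18
Check: 2142 + 18 = 2160

q = 63, r = 18


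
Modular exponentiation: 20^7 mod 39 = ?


20^1 mod 39 = 20
20^2 mod 39 = 10
20^3 mod 39 = 5
20^4 mod 39 = 22
20^5 mod 39 = 11
20^6 mod 39 = 25
20^7 mod 39 = 32


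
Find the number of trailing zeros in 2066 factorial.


floor(2066/5) = 413
floor(2066/25) = 82
floor(2066/125) = 16
floor(2066/625) = 3
Total = 514

514 trailing zeros


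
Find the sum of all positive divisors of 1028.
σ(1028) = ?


Divisors of 1028: 1, 2, 4, 257, 514, 1028
Sum = 1 + 2 + 4 + 257 + 514 + 1028 = 1806

σ(1028) = 1806


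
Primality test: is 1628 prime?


1628 / 2 = 814 (exact division)
1628 is NOT prime.

No, 1628 is not prime


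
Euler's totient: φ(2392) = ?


2392 = 2^3 × 13 × 23
Prime factors: 2, 13, 23
φ(2392) = 2392 × (1-1/2) × (1-1/13) × (1-1/23)
= 2392 × 1/2 × 12/13 × 22/23 = 1056

φ(2392) = 1056


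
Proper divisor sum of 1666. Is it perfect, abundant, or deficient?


Proper divisors: 1, 2, 7, 14, 17, 34, 49, 98, 119, 238, 833
Sum = 1 + 2 + 7 + 14 + 17 + 34 + 49 + 98 + 119 + 238 + 833 = 1412
1412 < 1666 → deficient

s(1666) = 1412 (deficient)


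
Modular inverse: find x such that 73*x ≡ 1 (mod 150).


Use the extended Euclidean algorithm on (150, 73); each row r = 150*s + 73*t:
r=150, s=1, t=0
r=73, s=0, t=1
q=2: r=4, s=1, t=-2   [150*(1) + 73*(-2) = 4]
q=18: r=1, s=-18, t=37   [150*(-18) + 73*(37) = 1]
q=4: r=0, s=73, t=-150   [150*(73) + 73*(-150) = 0]
GCD = 1 with t = 37, so 73*(37) ≡ 1 (mod 150)
Inverse = 37 mod 150 = 37
Check: 73 * 37 = 2701 ≡ 1 (mod 150)

73^(-1) ≡ 37 (mod 150)


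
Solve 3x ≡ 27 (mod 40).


GCD(3, 40) = 1, unique solution
a^(-1) mod 40 = 27
x = 27 * 27 mod 40 = 9

x ≡ 9 (mod 40)


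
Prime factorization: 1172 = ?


1172 / 2 = 586
586 / 2 = 293
293 / 293 = 1
1172 = 2^2 × 293


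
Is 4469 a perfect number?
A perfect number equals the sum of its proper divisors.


Proper divisors of 4469: 1, 41, 109
Sum = 1 + 41 + 109 = 151

No, 4469 is not perfect (151 ≠ 4469)


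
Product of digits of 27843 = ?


2 × 7 × 8 × 4 × 3 = 1344


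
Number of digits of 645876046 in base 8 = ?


645876046 in base 8 = 4637644516
Number of digits = 10

10 digits (base 8)


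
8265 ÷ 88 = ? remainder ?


8265 = 88 * 93 + 81
Check: 8184 + 81 = 8265

q = 93, r = 81


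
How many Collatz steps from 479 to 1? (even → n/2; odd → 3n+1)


479 → 1438 → 719 → 2158 → 1079 → 3238 → 1619 → 4858 → 2429 → 7288 → 3644 → 1822 → 911 → 2734 → 1367 → 4102 → 2051 → 6154 → 3077 → 9232 → 4616 → 2308 → 1154 → 577 → 1732 → 866 → 433 → 1300 → 650 → 325 → 976 → 488 → 244 → 122 → 61 → 184 → 92 → 46 → 23 → 70 → 35 → 106 → 53 → 160 → 80 → 40 → 20 → 10 → 5 → 16 → 8 → 4 → 2 → 1
Total steps = 53

53 steps


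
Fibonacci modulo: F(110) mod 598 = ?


F(k) mod 598 for k=1..110:
1, 1, 2, 3, 5, 8, 13, 21, 34, 55, 89, 144, 233, 377, 12, 389, 401, 192, 593, 187, 182, 369, 551, 322, 275, 597, 274, 273, 547, 222, 171, 393, 564, 359, 325, 86, 411, 497, 310, 209, 519, 130, 51, 181, 232, 413, 47, 460, 507, 369, 278, 49, 327, 376, 105, 481, 586, 469, 457, 328, 187, 515, 104, 21, 125, 146, 271, 417, 90, 507, 597, 506, 505, 413, 320, 135, 455, 590, 447, 439, 288, 129, 417, 546, 365, 313, 80, 393, 473, 268, 143, 411, 554, 367, 323, 92, 415, 507, 324, 233, 557, 192, 151, 343, 494, 239, 135, 374, 509, 285
F(110) mod 598 = 285


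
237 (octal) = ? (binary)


237 (base 8) = 159 (decimal)
159 (decimal) = 10011111 (base 2)


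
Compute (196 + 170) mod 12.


196 + 170 = 366
366 mod 12 = 6


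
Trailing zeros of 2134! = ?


floor(2134/5) = 426
floor(2134/25) = 85
floor(2134/125) = 17
floor(2134/625) = 3
Total = 531

531 trailing zeros


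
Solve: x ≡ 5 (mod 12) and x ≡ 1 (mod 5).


M = 12*5 = 60
M1 = M/12 = 5, M2 = M/5 = 12
M1^(-1) mod 12 = 5, M2^(-1) mod 5 = 3
x = 5*5*5 + 1*12*3 = 161
161 mod 60 = 41
Check: 41 mod 12 = 5 ✓, 41 mod 5 = 1 ✓

x ≡ 41 (mod 60)


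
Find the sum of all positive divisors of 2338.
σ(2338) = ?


Divisors of 2338: 1, 2, 7, 14, 167, 334, 1169, 2338
Sum = 1 + 2 + 7 + 14 + 167 + 334 + 1169 + 2338 = 4032

σ(2338) = 4032


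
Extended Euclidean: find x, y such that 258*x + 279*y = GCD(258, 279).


Tabular extended Euclidean (each row: r = 258*s + 279*t):
r=258, s=1, t=0
r=279, s=0, t=1
q=0: r=258, s=1, t=0   [258*(1) + 279*(0) = 258]
q=1: r=21, s=-1, t=1   [258*(-1) + 279*(1) = 21]
q=12: r=6, s=13, t=-12   [258*(13) + 279*(-12) = 6]
q=3: r=3, s=-40, t=37   [258*(-40) + 279*(37) = 3]
q=2: r=0, s=93, t=-86   [258*(93) + 279*(-86) = 0]
GCD = 3; from the row with r=3: x=-40, y=37
Check: 258*(-40) + 279*(37) = -10320 + 10323 = 3

GCD = 3, x = -40, y = 37


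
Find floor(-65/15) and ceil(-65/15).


-65/15 = -4.3333
floor = -5
ceil = -4

floor = -5, ceil = -4


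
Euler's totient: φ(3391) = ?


3391 = 3391
Prime factors: 3391
φ(3391) = 3391 × (1-1/3391)
= 3391 × 3390/3391 = 3390

φ(3391) = 3390


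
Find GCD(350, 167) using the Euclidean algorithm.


350 = 2 * 167 + 16
167 = 10 * 16 + 7
16 = 2 * 7 + 2
7 = 3 * 2 + 1
2 = 2 * 1 + 0
GCD = 1


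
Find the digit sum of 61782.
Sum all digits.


6 + 1 + 7 + 8 + 2 = 24


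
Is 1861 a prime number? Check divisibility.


Check divisors up to sqrt(1861) = 43.1393
No divisors found.
1861 is prime.

Yes, 1861 is prime


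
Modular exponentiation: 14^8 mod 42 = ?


14^1 mod 42 = 14
14^2 mod 42 = 28
14^3 mod 42 = 14
14^4 mod 42 = 28
14^5 mod 42 = 14
14^6 mod 42 = 28
14^7 mod 42 = 14
14^8 mod 42 = 28


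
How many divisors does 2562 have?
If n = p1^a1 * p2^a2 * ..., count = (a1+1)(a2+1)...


2562 = 2^1 × 3^1 × 7^1 × 61^1
d(2562) = (1+1) × (1+1) × (1+1) × (1+1) = 16

16 divisors


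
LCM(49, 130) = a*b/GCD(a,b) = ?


GCD(49, 130) = 1
LCM = 49*130/1 = 6370/1 = 6370

LCM = 6370


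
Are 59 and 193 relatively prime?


Euclidean algorithm:
193 = 3 * 59 + 16
59 = 3 * 16 + 11
16 = 1 * 11 + 5
11 = 2 * 5 + 1
5 = 5 * 1 + 0
GCD(59, 193) = 1

Yes, coprime (GCD = 1)


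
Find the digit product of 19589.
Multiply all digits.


1 × 9 × 5 × 8 × 9 = 3240


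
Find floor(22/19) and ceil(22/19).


22/19 = 1.1579
floor = 1
ceil = 2

floor = 1, ceil = 2


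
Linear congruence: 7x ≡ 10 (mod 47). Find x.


GCD(7, 47) = 1, unique solution
a^(-1) mod 47 = 27
x = 27 * 10 mod 47 = 35

x ≡ 35 (mod 47)


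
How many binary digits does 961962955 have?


961962955 in base 2 = 111001010101100110001111001011
Number of digits = 30

30 digits (base 2)


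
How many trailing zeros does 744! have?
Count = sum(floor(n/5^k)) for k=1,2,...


floor(744/5) = 148
floor(744/25) = 29
floor(744/125) = 5
floor(744/625) = 1
Total = 183

183 trailing zeros


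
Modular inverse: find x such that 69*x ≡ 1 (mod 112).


Use the extended Euclidean algorithm on (112, 69); each row r = 112*s + 69*t:
r=112, s=1, t=0
r=69, s=0, t=1
q=1: r=43, s=1, t=-1   [112*(1) + 69*(-1) = 43]
q=1: r=26, s=-1, t=2   [112*(-1) + 69*(2) = 26]
q=1: r=17, s=2, t=-3   [112*(2) + 69*(-3) = 17]
q=1: r=9, s=-3, t=5   [112*(-3) + 69*(5) = 9]
q=1: r=8, s=5, t=-8   [112*(5) + 69*(-8) = 8]
q=1: r=1, s=-8, t=13   [112*(-8) + 69*(13) = 1]
q=8: r=0, s=69, t=-112   [112*(69) + 69*(-112) = 0]
GCD = 1 with t = 13, so 69*(13) ≡ 1 (mod 112)
Inverse = 13 mod 112 = 13
Check: 69 * 13 = 897 ≡ 1 (mod 112)

69^(-1) ≡ 13 (mod 112)


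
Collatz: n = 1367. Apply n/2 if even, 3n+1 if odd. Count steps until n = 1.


1367 → 4102 → 2051 → 6154 → 3077 → 9232 → 4616 → 2308 → 1154 → 577 → 1732 → 866 → 433 → 1300 → 650 → 325 → 976 → 488 → 244 → 122 → 61 → 184 → 92 → 46 → 23 → 70 → 35 → 106 → 53 → 160 → 80 → 40 → 20 → 10 → 5 → 16 → 8 → 4 → 2 → 1
Total steps = 39

39 steps


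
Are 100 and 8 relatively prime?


Euclidean algorithm:
100 = 12 * 8 + 4
8 = 2 * 4 + 0
GCD(100, 8) = 4

No, not coprime (GCD = 4)


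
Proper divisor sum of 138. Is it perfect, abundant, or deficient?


Proper divisors: 1, 2, 3, 6, 23, 46, 69
Sum = 1 + 2 + 3 + 6 + 23 + 46 + 69 = 150
150 > 138 → abundant

s(138) = 150 (abundant)


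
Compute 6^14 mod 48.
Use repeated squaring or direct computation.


6^1 mod 48 = 6
6^2 mod 48 = 36
6^3 mod 48 = 24
6^4 mod 48 = 0
6^5 mod 48 = 0
6^6 mod 48 = 0
6^7 mod 48 = 0
6^8 mod 48 = 0
6^9 mod 48 = 0
6^10 mod 48 = 0
6^11 mod 48 = 0
6^12 mod 48 = 0
6^13 mod 48 = 0
6^14 mod 48 = 0


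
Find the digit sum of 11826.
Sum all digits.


1 + 1 + 8 + 2 + 6 = 18


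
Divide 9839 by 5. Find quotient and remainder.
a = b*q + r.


9839 = 5 * 1967 + 4
Check: 9835 + 4 = 9839

q = 1967, r = 4


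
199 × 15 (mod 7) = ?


199 × 15 = 2985
2985 mod 7 = 3


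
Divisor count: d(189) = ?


189 = 3^3 × 7^1
d(189) = (3+1) × (1+1) = 8

8 divisors


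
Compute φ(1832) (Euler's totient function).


1832 = 2^3 × 229
Prime factors: 2, 229
φ(1832) = 1832 × (1-1/2) × (1-1/229)
= 1832 × 1/2 × 228/229 = 912

φ(1832) = 912


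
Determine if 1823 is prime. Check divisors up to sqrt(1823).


Check divisors up to sqrt(1823) = 42.6966
No divisors found.
1823 is prime.

Yes, 1823 is prime


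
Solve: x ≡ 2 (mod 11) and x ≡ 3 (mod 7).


M = 11*7 = 77
M1 = M/11 = 7, M2 = M/7 = 11
M1^(-1) mod 11 = 8, M2^(-1) mod 7 = 2
x = 2*7*8 + 3*11*2 = 178
178 mod 77 = 24
Check: 24 mod 11 = 2 ✓, 24 mod 7 = 3 ✓

x ≡ 24 (mod 77)


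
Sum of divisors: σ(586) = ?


Divisors of 586: 1, 2, 293, 586
Sum = 1 + 2 + 293 + 586 = 882

σ(586) = 882


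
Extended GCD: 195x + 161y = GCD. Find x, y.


Tabular extended Euclidean (each row: r = 195*s + 161*t):
r=195, s=1, t=0
r=161, s=0, t=1
q=1: r=34, s=1, t=-1   [195*(1) + 161*(-1) = 34]
q=4: r=25, s=-4, t=5   [195*(-4) + 161*(5) = 25]
q=1: r=9, s=5, t=-6   [195*(5) + 161*(-6) = 9]
q=2: r=7, s=-14, t=17   [195*(-14) + 161*(17) = 7]
q=1: r=2, s=19, t=-23   [195*(19) + 161*(-23) = 2]
q=3: r=1, s=-71, t=86   [195*(-71) + 161*(86) = 1]
q=2: r=0, s=161, t=-195   [195*(161) + 161*(-195) = 0]
GCD = 1; from the row with r=1: x=-71, y=86
Check: 195*(-71) + 161*(86) = -13845 + 13846 = 1

GCD = 1, x = -71, y = 86


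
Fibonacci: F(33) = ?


Sequence: 1, 1, 2, 3, 5, 8, 13, 21, 34, 55, 89, 144, 233, 377, 610, 987, 1597, 2584, 4181, 6765, 10946, 17711, 28657, 46368, 75025, 121393, 196418, 317811, 514229, 832040, 1346269, 2178309, 3524578
F(33) = 3524578


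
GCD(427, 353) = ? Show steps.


427 = 1 * 353 + 74
353 = 4 * 74 + 57
74 = 1 * 57 + 17
57 = 3 * 17 + 6
17 = 2 * 6 + 5
6 = 1 * 5 + 1
5 = 5 * 1 + 0
GCD = 1


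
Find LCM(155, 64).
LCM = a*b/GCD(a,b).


GCD(155, 64) = 1
LCM = 155*64/1 = 9920/1 = 9920

LCM = 9920


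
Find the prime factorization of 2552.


2552 / 2 = 1276
1276 / 2 = 638
638 / 2 = 319
319 / 11 = 29
29 / 29 = 1
2552 = 2^3 × 11 × 29


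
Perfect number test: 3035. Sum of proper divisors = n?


Proper divisors of 3035: 1, 5, 607
Sum = 1 + 5 + 607 = 613

No, 3035 is not perfect (613 ≠ 3035)


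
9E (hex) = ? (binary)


9E (base 16) = 158 (decimal)
158 (decimal) = 10011110 (base 2)


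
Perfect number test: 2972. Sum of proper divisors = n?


Proper divisors of 2972: 1, 2, 4, 743, 1486
Sum = 1 + 2 + 4 + 743 + 1486 = 2236

No, 2972 is not perfect (2236 ≠ 2972)


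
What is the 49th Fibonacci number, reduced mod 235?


F(k) mod 235 for k=1..49:
1, 1, 2, 3, 5, 8, 13, 21, 34, 55, 89, 144, 233, 142, 140, 47, 187, 234, 186, 185, 136, 86, 222, 73, 60, 133, 193, 91, 49, 140, 189, 94, 48, 142, 190, 97, 52, 149, 201, 115, 81, 196, 42, 3, 45, 48, 93, 141, 234
F(49) mod 235 = 234


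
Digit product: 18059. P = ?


1 × 8 × 0 × 5 × 9 = 0


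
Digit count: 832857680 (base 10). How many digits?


832857680 has 9 digits in base 10
floor(log10(832857680)) + 1 = floor(8.9206) + 1 = 9

9 digits (base 10)


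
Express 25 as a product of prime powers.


25 / 5 = 5
5 / 5 = 1
25 = 5^2


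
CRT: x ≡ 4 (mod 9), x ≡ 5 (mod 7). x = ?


M = 9*7 = 63
M1 = M/9 = 7, M2 = M/7 = 9
M1^(-1) mod 9 = 4, M2^(-1) mod 7 = 4
x = 4*7*4 + 5*9*4 = 292
292 mod 63 = 40
Check: 40 mod 9 = 4 ✓, 40 mod 7 = 5 ✓

x ≡ 40 (mod 63)


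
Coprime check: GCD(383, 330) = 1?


Euclidean algorithm:
383 = 1 * 330 + 53
330 = 6 * 53 + 12
53 = 4 * 12 + 5
12 = 2 * 5 + 2
5 = 2 * 2 + 1
2 = 2 * 1 + 0
GCD(383, 330) = 1

Yes, coprime (GCD = 1)


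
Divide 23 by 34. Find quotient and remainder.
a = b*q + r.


23 = 34 * 0 + 23
Check: 0 + 23 = 23

q = 0, r = 23


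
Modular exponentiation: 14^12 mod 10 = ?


14^1 mod 10 = 4
14^2 mod 10 = 6
14^3 mod 10 = 4
14^4 mod 10 = 6
14^5 mod 10 = 4
14^6 mod 10 = 6
14^7 mod 10 = 4
14^8 mod 10 = 6
14^9 mod 10 = 4
14^10 mod 10 = 6
14^11 mod 10 = 4
14^12 mod 10 = 6


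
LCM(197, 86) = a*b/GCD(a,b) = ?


GCD(197, 86) = 1
LCM = 197*86/1 = 16942/1 = 16942

LCM = 16942


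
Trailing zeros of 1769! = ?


floor(1769/5) = 353
floor(1769/25) = 70
floor(1769/125) = 14
floor(1769/625) = 2
Total = 439

439 trailing zeros


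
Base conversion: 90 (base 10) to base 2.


90 (base 10) = 90 (decimal)
90 (decimal) = 1011010 (base 2)


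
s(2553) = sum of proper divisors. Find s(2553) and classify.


Proper divisors: 1, 3, 23, 37, 69, 111, 851
Sum = 1 + 3 + 23 + 37 + 69 + 111 + 851 = 1095
1095 < 2553 → deficient

s(2553) = 1095 (deficient)


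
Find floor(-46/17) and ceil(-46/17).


-46/17 = -2.7059
floor = -3
ceil = -2

floor = -3, ceil = -2


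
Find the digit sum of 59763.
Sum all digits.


5 + 9 + 7 + 6 + 3 = 30


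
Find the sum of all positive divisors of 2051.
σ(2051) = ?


Divisors of 2051: 1, 7, 293, 2051
Sum = 1 + 7 + 293 + 2051 = 2352

σ(2051) = 2352


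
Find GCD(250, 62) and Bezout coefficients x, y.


Tabular extended Euclidean (each row: r = 250*s + 62*t):
r=250, s=1, t=0
r=62, s=0, t=1
q=4: r=2, s=1, t=-4   [250*(1) + 62*(-4) = 2]
q=31: r=0, s=-31, t=125   [250*(-31) + 62*(125) = 0]
GCD = 2; from the row with r=2: x=1, y=-4
Check: 250*(1) + 62*(-4) = 250 - 248 = 2

GCD = 2, x = 1, y = -4


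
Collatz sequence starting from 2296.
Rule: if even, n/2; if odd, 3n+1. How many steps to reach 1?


2296 → 1148 → 574 → 287 → 862 → 431 → 1294 → 647 → 1942 → 971 → 2914 → 1457 → 4372 → 2186 → 1093 → 3280 → 1640 → 820 → 410 → 205 → 616 → 308 → 154 → 77 → 232 → 116 → 58 → 29 → 88 → 44 → 22 → 11 → 34 → 17 → 52 → 26 → 13 → 40 → 20 → 10 → 5 → 16 → 8 → 4 → 2 → 1
Total steps = 45

45 steps
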